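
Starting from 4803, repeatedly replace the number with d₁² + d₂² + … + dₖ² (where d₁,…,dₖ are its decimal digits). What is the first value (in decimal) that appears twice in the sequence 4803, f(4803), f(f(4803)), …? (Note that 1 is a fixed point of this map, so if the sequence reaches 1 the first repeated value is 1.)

4803 → 4² + 8² + 0² + 3² = 89
89 → 8² + 9² = 145
145 → 1² + 4² + 5² = 42
42 → 4² + 2² = 20
20 → 2² + 0² = 4
4 → 4² = 16
16 → 1² + 6² = 37
37 → 3² + 7² = 58
58 → 5² + 8² = 89  — 89 already appeared earlier.

89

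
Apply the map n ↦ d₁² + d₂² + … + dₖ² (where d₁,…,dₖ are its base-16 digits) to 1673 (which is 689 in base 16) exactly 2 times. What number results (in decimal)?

1673 = (6,8,9)_16 → 181
181 = (11,5)_16 → 146

146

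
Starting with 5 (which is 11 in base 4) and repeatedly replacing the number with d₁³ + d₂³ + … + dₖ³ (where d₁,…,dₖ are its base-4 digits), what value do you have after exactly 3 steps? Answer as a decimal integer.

5 = (1,1)_4 → 1³ + 1³ = 1 + 1 = 2
2 = (2)_4 → 2³ = 8
8 = (2,0)_4 → 2³ + 0³ = 8 + 0 = 8

8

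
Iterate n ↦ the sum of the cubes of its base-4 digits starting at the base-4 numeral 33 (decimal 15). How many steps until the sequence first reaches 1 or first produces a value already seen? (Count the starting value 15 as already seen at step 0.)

4

15 = (3,3)_4 → 3³ + 3³ = 27 + 27 = 54
54 = (3,1,2)_4 → 3³ + 1³ + 2³ = 27 + 1 + 8 = 36
36 = (2,1,0)_4 → 2³ + 1³ + 0³ = 8 + 1 + 0 = 9
9 = (2,1)_4 → 2³ + 1³ = 8 + 1 = 9  — 9 repeats.
That took 4 steps.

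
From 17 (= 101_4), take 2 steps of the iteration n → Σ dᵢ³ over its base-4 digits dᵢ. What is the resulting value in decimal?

8

17 = (1,0,1)_4 → 2
2 = (2)_4 → 8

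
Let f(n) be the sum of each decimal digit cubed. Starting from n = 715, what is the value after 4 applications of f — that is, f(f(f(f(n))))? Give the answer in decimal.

370

715 → 7³ + 1³ + 5³ = 469
469 → 4³ + 6³ + 9³ = 1009
1009 → 1³ + 0³ + 0³ + 9³ = 730
730 → 7³ + 3³ + 0³ = 370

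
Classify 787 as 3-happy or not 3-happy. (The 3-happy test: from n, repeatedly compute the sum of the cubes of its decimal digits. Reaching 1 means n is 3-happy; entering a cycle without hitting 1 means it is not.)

787 → 7³ + 8³ + 7³ = 343 + 512 + 343 = 1198
1198 → 1³ + 1³ + 9³ + 8³ = 1 + 1 + 729 + 512 = 1243
1243 → 1³ + 2³ + 4³ + 3³ = 1 + 8 + 64 + 27 = 100
100 → 1³ + 0³ + 0³ = 1 + 0 + 0 = 1  — reached 1.

3-happy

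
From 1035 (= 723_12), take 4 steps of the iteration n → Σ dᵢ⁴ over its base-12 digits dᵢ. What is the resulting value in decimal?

1035 = (7,2,3)_12 → 7⁴ + 2⁴ + 3⁴ = 2401 + 16 + 81 = 2498
2498 = (1,5,4,2)_12 → 1⁴ + 5⁴ + 4⁴ + 2⁴ = 1 + 625 + 256 + 16 = 898
898 = (6,2,10)_12 → 6⁴ + 2⁴ + 10⁴ = 1296 + 16 + 10000 = 11312
11312 = (6,6,6,8)_12 → 6⁴ + 6⁴ + 6⁴ + 8⁴ = 1296 + 1296 + 1296 + 4096 = 7984

7984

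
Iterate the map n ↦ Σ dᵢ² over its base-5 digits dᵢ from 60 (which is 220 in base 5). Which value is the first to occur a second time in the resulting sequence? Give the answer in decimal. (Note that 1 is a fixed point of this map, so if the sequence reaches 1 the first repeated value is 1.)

10

60 = (2,2,0)_5 → 2² + 2² + 0² = 4 + 4 + 0 = 8
8 = (1,3)_5 → 1² + 3² = 1 + 9 = 10
10 = (2,0)_5 → 2² + 0² = 4 + 0 = 4
4 = (4)_5 → 4² = 16
16 = (3,1)_5 → 3² + 1² = 9 + 1 = 10  — 10 already appeared earlier.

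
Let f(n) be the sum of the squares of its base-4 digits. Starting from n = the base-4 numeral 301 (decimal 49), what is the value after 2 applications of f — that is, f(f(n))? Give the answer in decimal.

49 = (3,0,1)_4 → 3² + 0² + 1² = 9 + 0 + 1 = 10
10 = (2,2)_4 → 2² + 2² = 4 + 4 = 8

8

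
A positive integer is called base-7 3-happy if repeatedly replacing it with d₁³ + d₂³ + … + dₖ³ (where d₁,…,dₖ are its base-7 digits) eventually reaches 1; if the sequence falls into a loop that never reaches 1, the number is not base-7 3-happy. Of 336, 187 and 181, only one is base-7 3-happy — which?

336: 336 → 432 → 252 → 126 → 72 → 36 → 126  — repeats 126 (not base-7 3-happy)
187: 187 → 277 → 253 → 127 → 73 → 55 → 217 → 91 → 217  — repeats 217 (not base-7 3-happy)
181: 181 → 307 → 433 → 343 → 1  — reaches 1 (base-7 3-happy)

181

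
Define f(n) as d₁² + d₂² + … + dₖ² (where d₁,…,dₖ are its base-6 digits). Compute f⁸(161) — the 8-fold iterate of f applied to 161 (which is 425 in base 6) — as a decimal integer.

161 = (4,2,5)_6 → 4² + 2² + 5² = 16 + 4 + 25 = 45
45 = (1,1,3)_6 → 1² + 1² + 3² = 1 + 1 + 9 = 11
11 = (1,5)_6 → 1² + 5² = 1 + 25 = 26
26 = (4,2)_6 → 4² + 2² = 16 + 4 = 20
20 = (3,2)_6 → 3² + 2² = 9 + 4 = 13
13 = (2,1)_6 → 2² + 1² = 4 + 1 = 5
5 = (5)_6 → 5² = 25
25 = (4,1)_6 → 4² + 1² = 16 + 1 = 17

17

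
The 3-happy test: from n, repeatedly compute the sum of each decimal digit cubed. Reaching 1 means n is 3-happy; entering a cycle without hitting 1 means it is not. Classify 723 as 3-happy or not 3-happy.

not 3-happy

723 → 7³ + 2³ + 3³ = 343 + 8 + 27 = 378
378 → 3³ + 7³ + 8³ = 27 + 343 + 512 = 882
882 → 8³ + 8³ + 2³ = 512 + 512 + 8 = 1032
1032 → 1³ + 0³ + 3³ + 2³ = 1 + 0 + 27 + 8 = 36
36 → 3³ + 6³ = 27 + 216 = 243
243 → 2³ + 4³ + 3³ = 8 + 64 + 27 = 99
99 → 9³ + 9³ = 729 + 729 = 1458
1458 → 1³ + 4³ + 5³ + 8³ = 1 + 64 + 125 + 512 = 702
702 → 7³ + 0³ + 2³ = 343 + 0 + 8 = 351
351 → 3³ + 5³ + 1³ = 27 + 125 + 1 = 153
153 → 1³ + 5³ + 3³ = 1 + 125 + 27 = 153  — 153 already seen; the sequence cycles without reaching 1.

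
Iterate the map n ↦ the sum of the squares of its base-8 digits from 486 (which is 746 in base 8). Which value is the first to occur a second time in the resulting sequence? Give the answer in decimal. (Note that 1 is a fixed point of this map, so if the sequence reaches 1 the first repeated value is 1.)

20

486 = (7,4,6)_8 → 7² + 4² + 6² = 101
101 = (1,4,5)_8 → 1² + 4² + 5² = 42
42 = (5,2)_8 → 5² + 2² = 29
29 = (3,5)_8 → 3² + 5² = 34
34 = (4,2)_8 → 4² + 2² = 20
20 = (2,4)_8 → 2² + 4² = 20  — 20 already appeared earlier.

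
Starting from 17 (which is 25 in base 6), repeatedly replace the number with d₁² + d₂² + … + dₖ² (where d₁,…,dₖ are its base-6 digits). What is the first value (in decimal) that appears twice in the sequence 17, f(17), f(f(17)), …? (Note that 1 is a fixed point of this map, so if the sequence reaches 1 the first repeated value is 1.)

17

17 = (2,5)_6 → 29
29 = (4,5)_6 → 41
41 = (1,0,5)_6 → 26
26 = (4,2)_6 → 20
20 = (3,2)_6 → 13
13 = (2,1)_6 → 5
5 = (5)_6 → 25
25 = (4,1)_6 → 17  — 17 already appeared earlier.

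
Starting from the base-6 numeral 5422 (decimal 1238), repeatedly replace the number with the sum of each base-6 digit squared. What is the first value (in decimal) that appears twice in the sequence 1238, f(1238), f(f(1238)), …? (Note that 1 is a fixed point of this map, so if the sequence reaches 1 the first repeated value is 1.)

1

1238 = (5,4,2,2)_6 → 5² + 4² + 2² + 2² = 49
49 = (1,2,1)_6 → 1² + 2² + 1² = 6
6 = (1,0)_6 → 1² + 0² = 1  — reached the fixed point 1.
1 → 1, so 1 is the first repeated value.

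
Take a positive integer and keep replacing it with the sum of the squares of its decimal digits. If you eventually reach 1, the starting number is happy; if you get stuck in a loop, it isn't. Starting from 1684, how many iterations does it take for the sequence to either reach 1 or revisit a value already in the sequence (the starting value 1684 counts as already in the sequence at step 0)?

1684 → 1² + 6² + 8² + 4² = 117
117 → 1² + 1² + 7² = 51
51 → 5² + 1² = 26
26 → 2² + 6² = 40
40 → 4² + 0² = 16
16 → 1² + 6² = 37
37 → 3² + 7² = 58
58 → 5² + 8² = 89
89 → 8² + 9² = 145
145 → 1² + 4² + 5² = 42
42 → 4² + 2² = 20
20 → 2² + 0² = 4
4 → 4² = 16  — 16 repeats.
That took 13 steps.

13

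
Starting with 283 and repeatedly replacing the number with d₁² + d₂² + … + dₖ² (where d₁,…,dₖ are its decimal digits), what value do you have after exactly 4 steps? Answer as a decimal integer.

42

283 → 2² + 8² + 3² = 4 + 64 + 9 = 77
77 → 7² + 7² = 49 + 49 = 98
98 → 9² + 8² = 81 + 64 = 145
145 → 1² + 4² + 5² = 1 + 16 + 25 = 42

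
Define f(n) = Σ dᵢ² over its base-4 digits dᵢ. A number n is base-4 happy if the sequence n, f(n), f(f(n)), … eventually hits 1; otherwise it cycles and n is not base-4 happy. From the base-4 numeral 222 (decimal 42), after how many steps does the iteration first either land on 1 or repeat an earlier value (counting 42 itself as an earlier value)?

42 = (2,2,2)_4 → 12
12 = (3,0)_4 → 9
9 = (2,1)_4 → 5
5 = (1,1)_4 → 2
2 = (2)_4 → 4
4 = (1,0)_4 → 1  — reached 1.
That took 6 steps.

6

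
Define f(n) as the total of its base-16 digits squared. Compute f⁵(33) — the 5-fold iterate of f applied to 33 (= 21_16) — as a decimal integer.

33 = (2,1)_16 → 2² + 1² = 5
5 = (5)_16 → 5² = 25
25 = (1,9)_16 → 1² + 9² = 82
82 = (5,2)_16 → 5² + 2² = 29
29 = (1,13)_16 → 1² + 13² = 170

170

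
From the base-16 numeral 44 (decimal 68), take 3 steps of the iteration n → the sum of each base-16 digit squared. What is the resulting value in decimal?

16

68 = (4,4)_16 → 32
32 = (2,0)_16 → 4
4 = (4)_16 → 16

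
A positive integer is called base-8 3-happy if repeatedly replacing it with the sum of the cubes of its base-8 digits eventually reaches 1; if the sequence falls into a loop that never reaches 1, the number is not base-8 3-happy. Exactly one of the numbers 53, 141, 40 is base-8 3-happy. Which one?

53: 53 → 341 → 258 → 72 → 2 → 8 → 1  — reaches 1 (base-8 3-happy)
141: 141 → 134 → 224 → 91 → 55 → 559 → 469 → 476 → 434 → 440 → 559  — repeats 559 (not base-8 3-happy)
40: 40 → 125 → 469 → 476 → 434 → 440 → 559 → 469  — repeats 469 (not base-8 3-happy)

53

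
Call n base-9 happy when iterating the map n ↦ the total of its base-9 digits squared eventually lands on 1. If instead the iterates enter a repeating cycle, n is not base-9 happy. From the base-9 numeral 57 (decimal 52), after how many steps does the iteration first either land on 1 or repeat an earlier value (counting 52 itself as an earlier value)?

3

52 = (5,7)_9 → 5² + 7² = 25 + 49 = 74
74 = (8,2)_9 → 8² + 2² = 64 + 4 = 68
68 = (7,5)_9 → 7² + 5² = 49 + 25 = 74  — 74 repeats.
That took 3 steps.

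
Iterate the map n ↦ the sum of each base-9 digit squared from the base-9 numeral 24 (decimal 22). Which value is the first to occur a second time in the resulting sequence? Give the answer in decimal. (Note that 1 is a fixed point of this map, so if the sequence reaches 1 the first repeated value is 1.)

50

22 = (2,4)_9 → 20
20 = (2,2)_9 → 8
8 = (8)_9 → 64
64 = (7,1)_9 → 50
50 = (5,5)_9 → 50  — 50 already appeared earlier.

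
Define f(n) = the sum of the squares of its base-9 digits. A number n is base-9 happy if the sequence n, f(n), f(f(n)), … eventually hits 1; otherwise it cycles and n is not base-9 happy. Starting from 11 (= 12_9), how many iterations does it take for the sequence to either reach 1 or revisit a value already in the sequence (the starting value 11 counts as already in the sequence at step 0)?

6

11 = (1,2)_9 → 1² + 2² = 1 + 4 = 5
5 = (5)_9 → 5² = 25
25 = (2,7)_9 → 2² + 7² = 4 + 49 = 53
53 = (5,8)_9 → 5² + 8² = 25 + 64 = 89
89 = (1,0,8)_9 → 1² + 0² + 8² = 1 + 0 + 64 = 65
65 = (7,2)_9 → 7² + 2² = 49 + 4 = 53  — 53 repeats.
That took 6 steps.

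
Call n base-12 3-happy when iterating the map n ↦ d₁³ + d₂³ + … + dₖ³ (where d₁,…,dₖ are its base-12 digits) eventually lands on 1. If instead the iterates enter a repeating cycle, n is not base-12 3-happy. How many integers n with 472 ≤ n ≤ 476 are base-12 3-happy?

472: 472 → 118 → 1729 → 2 → 8 → 512 → 755 → 1464 → 1008 → 343 → 415 → 1351 → 1136 → 1855 → 1344 → 793 → 342 → 288 → 8  (repeats 8)
473: 473 → 179 → 1340 → 1268 → 1753 → 10 → 1000 → 1611 → 1366 → 1854 → 1217 → 762 → 368 → 736 → 190 → 1028 → 856 → 1520 → 1728 → 1  (reaches 1)
474: 474 → 270 → 1217 → 762 → 368 → 736 → 190 → 1028 → 856 → 1520 → 1728 → 1  (reaches 1)
475: 475 → 397 → 738 → 342 → 288 → 8 → 512 → 755 → 1464 → 1008 → 343 → 415 → 1351 → 1136 → 1855 → 1344 → 793 → 342  (repeats 342)
476: 476 → 566 → 1366 → 1854 → 1217 → 762 → 368 → 736 → 190 → 1028 → 856 → 1520 → 1728 → 1  (reaches 1)
base-12 3-happy: 473, 474, 476

3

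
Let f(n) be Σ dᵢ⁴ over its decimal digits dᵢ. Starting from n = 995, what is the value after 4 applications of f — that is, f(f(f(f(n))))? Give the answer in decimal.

8208

995 → 9⁴ + 9⁴ + 5⁴ = 13747
13747 → 1⁴ + 3⁴ + 7⁴ + 4⁴ + 7⁴ = 5140
5140 → 5⁴ + 1⁴ + 4⁴ + 0⁴ = 882
882 → 8⁴ + 8⁴ + 2⁴ = 8208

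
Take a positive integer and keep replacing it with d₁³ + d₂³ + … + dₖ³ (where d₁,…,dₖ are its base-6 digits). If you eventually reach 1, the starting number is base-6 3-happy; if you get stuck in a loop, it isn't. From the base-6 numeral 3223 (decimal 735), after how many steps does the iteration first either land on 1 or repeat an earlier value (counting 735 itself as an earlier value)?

3

735 = (3,2,2,3)_6 → 70
70 = (1,5,4)_6 → 190
190 = (5,1,4)_6 → 190  — 190 repeats.
That took 3 steps.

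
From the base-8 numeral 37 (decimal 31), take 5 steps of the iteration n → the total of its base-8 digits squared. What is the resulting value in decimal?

6

31 = (3,7)_8 → 3² + 7² = 9 + 49 = 58
58 = (7,2)_8 → 7² + 2² = 49 + 4 = 53
53 = (6,5)_8 → 6² + 5² = 36 + 25 = 61
61 = (7,5)_8 → 7² + 5² = 49 + 25 = 74
74 = (1,1,2)_8 → 1² + 1² + 2² = 1 + 1 + 4 = 6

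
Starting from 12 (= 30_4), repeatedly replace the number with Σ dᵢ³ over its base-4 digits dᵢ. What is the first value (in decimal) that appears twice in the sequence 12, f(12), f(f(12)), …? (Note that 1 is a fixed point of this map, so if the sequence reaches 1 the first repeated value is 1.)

9

12 = (3,0)_4 → 27
27 = (1,2,3)_4 → 36
36 = (2,1,0)_4 → 9
9 = (2,1)_4 → 9  — 9 already appeared earlier.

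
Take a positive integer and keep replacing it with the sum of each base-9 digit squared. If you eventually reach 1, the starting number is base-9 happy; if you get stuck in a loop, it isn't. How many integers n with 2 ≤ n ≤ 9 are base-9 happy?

2: 2 → 4 → 16 → 50 → 50  (repeats 50)
3: 3 → 9 → 1  (reaches 1)
4: 4 → 16 → 50 → 50  (repeats 50)
5: 5 → 25 → 53 → 89 → 65 → 53  (repeats 53)
6: 6 → 36 → 16 → 50 → 50  (repeats 50)
7: 7 → 49 → 41 → 41  (repeats 41)
8: 8 → 64 → 50 → 50  (repeats 50)
9: 9 → 1  (reaches 1)
base-9 happy: 3, 9

2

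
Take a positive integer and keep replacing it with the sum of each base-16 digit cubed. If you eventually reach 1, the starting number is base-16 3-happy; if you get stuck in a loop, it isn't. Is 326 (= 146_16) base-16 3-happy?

326 = (1,4,6)_16 → 1³ + 4³ + 6³ = 1 + 64 + 216 = 281
281 = (1,1,9)_16 → 1³ + 1³ + 9³ = 1 + 1 + 729 = 731
731 = (2,13,11)_16 → 2³ + 13³ + 11³ = 8 + 2197 + 1331 = 3536
3536 = (13,13,0)_16 → 13³ + 13³ + 0³ = 2197 + 2197 + 0 = 4394
4394 = (1,1,2,10)_16 → 1³ + 1³ + 2³ + 10³ = 1 + 1 + 8 + 1000 = 1010
1010 = (3,15,2)_16 → 3³ + 15³ + 2³ = 27 + 3375 + 8 = 3410
3410 = (13,5,2)_16 → 13³ + 5³ + 2³ = 2197 + 125 + 8 = 2330
2330 = (9,1,10)_16 → 9³ + 1³ + 10³ = 729 + 1 + 1000 = 1730
1730 = (6,12,2)_16 → 6³ + 12³ + 2³ = 216 + 1728 + 8 = 1952
1952 = (7,10,0)_16 → 7³ + 10³ + 0³ = 343 + 1000 + 0 = 1343
1343 = (5,3,15)_16 → 5³ + 3³ + 15³ = 125 + 27 + 3375 = 3527
3527 = (13,12,7)_16 → 13³ + 12³ + 7³ = 2197 + 1728 + 343 = 4268
4268 = (1,0,10,12)_16 → 1³ + 0³ + 10³ + 12³ = 1 + 0 + 1000 + 1728 = 2729
2729 = (10,10,9)_16 → 10³ + 10³ + 9³ = 1000 + 1000 + 729 = 2729  — 2729 already seen; the sequence cycles without reaching 1.

not base-16 3-happy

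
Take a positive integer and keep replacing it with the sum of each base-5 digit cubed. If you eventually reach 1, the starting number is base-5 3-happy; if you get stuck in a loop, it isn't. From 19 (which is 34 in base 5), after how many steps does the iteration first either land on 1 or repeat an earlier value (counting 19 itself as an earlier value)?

19 = (3,4)_5 → 3³ + 4³ = 91
91 = (3,3,1)_5 → 3³ + 3³ + 1³ = 55
55 = (2,1,0)_5 → 2³ + 1³ + 0³ = 9
9 = (1,4)_5 → 1³ + 4³ = 65
65 = (2,3,0)_5 → 2³ + 3³ + 0³ = 35
35 = (1,2,0)_5 → 1³ + 2³ + 0³ = 9  — 9 repeats.
That took 6 steps.

6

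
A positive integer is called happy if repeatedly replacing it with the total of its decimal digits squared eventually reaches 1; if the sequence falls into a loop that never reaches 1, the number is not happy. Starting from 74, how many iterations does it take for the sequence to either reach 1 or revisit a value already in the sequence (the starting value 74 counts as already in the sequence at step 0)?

11

74 → 7² + 4² = 49 + 16 = 65
65 → 6² + 5² = 36 + 25 = 61
61 → 6² + 1² = 36 + 1 = 37
37 → 3² + 7² = 9 + 49 = 58
58 → 5² + 8² = 25 + 64 = 89
89 → 8² + 9² = 64 + 81 = 145
145 → 1² + 4² + 5² = 1 + 16 + 25 = 42
42 → 4² + 2² = 16 + 4 = 20
20 → 2² + 0² = 4 + 0 = 4
4 → 4² = 16
16 → 1² + 6² = 1 + 36 = 37  — 37 repeats.
That took 11 steps.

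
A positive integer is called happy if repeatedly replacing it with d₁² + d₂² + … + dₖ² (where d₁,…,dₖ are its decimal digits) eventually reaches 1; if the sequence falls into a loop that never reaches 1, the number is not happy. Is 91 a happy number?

91 → 9² + 1² = 81 + 1 = 82
82 → 8² + 2² = 64 + 4 = 68
68 → 6² + 8² = 36 + 64 = 100
100 → 1² + 0² + 0² = 1 + 0 + 0 = 1  — reached 1.

happy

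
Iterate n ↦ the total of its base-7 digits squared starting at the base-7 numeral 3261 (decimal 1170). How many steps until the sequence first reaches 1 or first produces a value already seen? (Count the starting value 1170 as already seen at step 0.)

1170 = (3,2,6,1)_7 → 3² + 2² + 6² + 1² = 50
50 = (1,0,1)_7 → 1² + 0² + 1² = 2
2 = (2)_7 → 2² = 4
4 = (4)_7 → 4² = 16
16 = (2,2)_7 → 2² + 2² = 8
8 = (1,1)_7 → 1² + 1² = 2  — 2 repeats.
That took 6 steps.

6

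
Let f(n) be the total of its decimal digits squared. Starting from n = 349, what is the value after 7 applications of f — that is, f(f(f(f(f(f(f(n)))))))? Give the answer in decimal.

20

349 → 3² + 4² + 9² = 106
106 → 1² + 0² + 6² = 37
37 → 3² + 7² = 58
58 → 5² + 8² = 89
89 → 8² + 9² = 145
145 → 1² + 4² + 5² = 42
42 → 4² + 2² = 20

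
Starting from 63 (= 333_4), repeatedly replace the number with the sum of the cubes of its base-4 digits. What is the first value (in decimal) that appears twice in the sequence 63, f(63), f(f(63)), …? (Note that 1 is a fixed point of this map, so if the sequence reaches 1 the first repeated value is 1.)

9

63 = (3,3,3)_4 → 3³ + 3³ + 3³ = 81
81 = (1,1,0,1)_4 → 1³ + 1³ + 0³ + 1³ = 3
3 = (3)_4 → 3³ = 27
27 = (1,2,3)_4 → 1³ + 2³ + 3³ = 36
36 = (2,1,0)_4 → 2³ + 1³ + 0³ = 9
9 = (2,1)_4 → 2³ + 1³ = 9  — 9 already appeared earlier.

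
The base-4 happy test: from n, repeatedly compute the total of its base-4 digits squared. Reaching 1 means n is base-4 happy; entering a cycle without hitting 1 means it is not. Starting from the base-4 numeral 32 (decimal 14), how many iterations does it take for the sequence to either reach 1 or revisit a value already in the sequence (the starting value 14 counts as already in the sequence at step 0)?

14 = (3,2)_4 → 3² + 2² = 13
13 = (3,1)_4 → 3² + 1² = 10
10 = (2,2)_4 → 2² + 2² = 8
8 = (2,0)_4 → 2² + 0² = 4
4 = (1,0)_4 → 1² + 0² = 1  — reached 1.
That took 5 steps.

5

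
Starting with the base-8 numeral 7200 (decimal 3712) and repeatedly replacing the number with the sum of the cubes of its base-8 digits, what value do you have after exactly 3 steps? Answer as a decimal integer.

811

3712 = (7,2,0,0)_8 → 7³ + 2³ + 0³ + 0³ = 343 + 8 + 0 + 0 = 351
351 = (5,3,7)_8 → 5³ + 3³ + 7³ = 125 + 27 + 343 = 495
495 = (7,5,7)_8 → 7³ + 5³ + 7³ = 343 + 125 + 343 = 811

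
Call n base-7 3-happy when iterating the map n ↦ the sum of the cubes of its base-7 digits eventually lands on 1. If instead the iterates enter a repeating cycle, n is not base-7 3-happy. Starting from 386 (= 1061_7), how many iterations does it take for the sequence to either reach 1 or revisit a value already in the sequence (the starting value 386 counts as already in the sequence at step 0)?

386 = (1,0,6,1)_7 → 1³ + 0³ + 6³ + 1³ = 1 + 0 + 216 + 1 = 218
218 = (4,3,1)_7 → 4³ + 3³ + 1³ = 64 + 27 + 1 = 92
92 = (1,6,1)_7 → 1³ + 6³ + 1³ = 1 + 216 + 1 = 218  — 218 repeats.
That took 3 steps.

3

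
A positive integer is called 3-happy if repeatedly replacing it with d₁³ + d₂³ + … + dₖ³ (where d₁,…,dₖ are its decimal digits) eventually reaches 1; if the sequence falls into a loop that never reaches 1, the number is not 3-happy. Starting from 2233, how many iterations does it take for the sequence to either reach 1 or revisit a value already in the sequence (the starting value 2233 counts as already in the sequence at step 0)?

2233 → 2³ + 2³ + 3³ + 3³ = 8 + 8 + 27 + 27 = 70
70 → 7³ + 0³ = 343 + 0 = 343
343 → 3³ + 4³ + 3³ = 27 + 64 + 27 = 118
118 → 1³ + 1³ + 8³ = 1 + 1 + 512 = 514
514 → 5³ + 1³ + 4³ = 125 + 1 + 64 = 190
190 → 1³ + 9³ + 0³ = 1 + 729 + 0 = 730
730 → 7³ + 3³ + 0³ = 343 + 27 + 0 = 370
370 → 3³ + 7³ + 0³ = 27 + 343 + 0 = 370  — 370 repeats.
That took 8 steps.

8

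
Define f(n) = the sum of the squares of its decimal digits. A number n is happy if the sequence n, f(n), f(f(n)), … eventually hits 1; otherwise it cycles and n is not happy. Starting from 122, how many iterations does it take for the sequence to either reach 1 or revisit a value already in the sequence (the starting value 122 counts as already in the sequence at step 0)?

13

122 → 1² + 2² + 2² = 9
9 → 9² = 81
81 → 8² + 1² = 65
65 → 6² + 5² = 61
61 → 6² + 1² = 37
37 → 3² + 7² = 58
58 → 5² + 8² = 89
89 → 8² + 9² = 145
145 → 1² + 4² + 5² = 42
42 → 4² + 2² = 20
20 → 2² + 0² = 4
4 → 4² = 16
16 → 1² + 6² = 37  — 37 repeats.
That took 13 steps.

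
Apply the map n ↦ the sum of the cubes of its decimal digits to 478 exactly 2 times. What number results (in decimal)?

1459

478 → 4³ + 7³ + 8³ = 64 + 343 + 512 = 919
919 → 9³ + 1³ + 9³ = 729 + 1 + 729 = 1459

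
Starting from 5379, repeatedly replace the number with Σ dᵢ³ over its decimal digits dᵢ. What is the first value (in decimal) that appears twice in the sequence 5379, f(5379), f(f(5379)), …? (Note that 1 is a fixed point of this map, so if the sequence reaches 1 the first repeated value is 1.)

5379 → 5³ + 3³ + 7³ + 9³ = 125 + 27 + 343 + 729 = 1224
1224 → 1³ + 2³ + 2³ + 4³ = 1 + 8 + 8 + 64 = 81
81 → 8³ + 1³ = 512 + 1 = 513
513 → 5³ + 1³ + 3³ = 125 + 1 + 27 = 153
153 → 1³ + 5³ + 3³ = 1 + 125 + 27 = 153  — 153 already appeared earlier.

153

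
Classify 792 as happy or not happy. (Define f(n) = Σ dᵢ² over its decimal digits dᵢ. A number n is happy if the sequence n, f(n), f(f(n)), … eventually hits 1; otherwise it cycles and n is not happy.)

not happy

792 → 7² + 9² + 2² = 49 + 81 + 4 = 134
134 → 1² + 3² + 4² = 1 + 9 + 16 = 26
26 → 2² + 6² = 4 + 36 = 40
40 → 4² + 0² = 16 + 0 = 16
16 → 1² + 6² = 1 + 36 = 37
37 → 3² + 7² = 9 + 49 = 58
58 → 5² + 8² = 25 + 64 = 89
89 → 8² + 9² = 64 + 81 = 145
145 → 1² + 4² + 5² = 1 + 16 + 25 = 42
42 → 4² + 2² = 16 + 4 = 20
20 → 2² + 0² = 4 + 0 = 4
4 → 4² = 16  — 16 already seen; the sequence cycles without reaching 1.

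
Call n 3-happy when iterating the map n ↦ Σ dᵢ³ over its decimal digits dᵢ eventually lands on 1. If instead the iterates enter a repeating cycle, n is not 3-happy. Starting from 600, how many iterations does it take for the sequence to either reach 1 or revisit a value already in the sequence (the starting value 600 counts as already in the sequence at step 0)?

600 → 6³ + 0³ + 0³ = 216
216 → 2³ + 1³ + 6³ = 225
225 → 2³ + 2³ + 5³ = 141
141 → 1³ + 4³ + 1³ = 66
66 → 6³ + 6³ = 432
432 → 4³ + 3³ + 2³ = 99
99 → 9³ + 9³ = 1458
1458 → 1³ + 4³ + 5³ + 8³ = 702
702 → 7³ + 0³ + 2³ = 351
351 → 3³ + 5³ + 1³ = 153
153 → 1³ + 5³ + 3³ = 153  — 153 repeats.
That took 11 steps.

11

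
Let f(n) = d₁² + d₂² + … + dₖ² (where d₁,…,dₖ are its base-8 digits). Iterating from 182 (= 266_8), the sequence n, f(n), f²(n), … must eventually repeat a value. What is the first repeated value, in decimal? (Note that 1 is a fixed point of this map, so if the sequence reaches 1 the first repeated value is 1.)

1

182 = (2,6,6)_8 → 76
76 = (1,1,4)_8 → 18
18 = (2,2)_8 → 8
8 = (1,0)_8 → 1  — reached the fixed point 1.
1 → 1, so 1 is the first repeated value.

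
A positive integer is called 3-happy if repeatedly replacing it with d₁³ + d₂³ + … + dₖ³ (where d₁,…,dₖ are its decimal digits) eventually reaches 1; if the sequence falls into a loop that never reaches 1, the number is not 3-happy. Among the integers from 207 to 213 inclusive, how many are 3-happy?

1

207: 207 → 351 → 153 → 153  — not 3-happy
208: 208 → 520 → 133 → 55 → 250 → 133  — not 3-happy
209: 209 → 737 → 713 → 371 → 371  — not 3-happy
210: 210 → 9 → 729 → 1080 → 513 → 153 → 153  — not 3-happy
211: 211 → 10 → 1  — 3-happy
212: 212 → 17 → 344 → 155 → 251 → 134 → 92 → 737 → 713 → 371 → 371  — not 3-happy
213: 213 → 36 → 243 → 99 → 1458 → 702 → 351 → 153 → 153  — not 3-happy
3-happy: 211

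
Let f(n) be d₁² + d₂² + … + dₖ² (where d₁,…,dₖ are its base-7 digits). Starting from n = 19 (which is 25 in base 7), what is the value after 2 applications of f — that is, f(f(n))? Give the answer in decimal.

17

19 = (2,5)_7 → 2² + 5² = 4 + 25 = 29
29 = (4,1)_7 → 4² + 1² = 16 + 1 = 17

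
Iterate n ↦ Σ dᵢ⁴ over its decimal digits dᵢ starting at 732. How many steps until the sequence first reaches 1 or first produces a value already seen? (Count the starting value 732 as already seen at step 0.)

10

732 → 7⁴ + 3⁴ + 2⁴ = 2401 + 81 + 16 = 2498
2498 → 2⁴ + 4⁴ + 9⁴ + 8⁴ = 16 + 256 + 6561 + 4096 = 10929
10929 → 1⁴ + 0⁴ + 9⁴ + 2⁴ + 9⁴ = 1 + 0 + 6561 + 16 + 6561 = 13139
13139 → 1⁴ + 3⁴ + 1⁴ + 3⁴ + 9⁴ = 1 + 81 + 1 + 81 + 6561 = 6725
6725 → 6⁴ + 7⁴ + 2⁴ + 5⁴ = 1296 + 2401 + 16 + 625 = 4338
4338 → 4⁴ + 3⁴ + 3⁴ + 8⁴ = 256 + 81 + 81 + 4096 = 4514
4514 → 4⁴ + 5⁴ + 1⁴ + 4⁴ = 256 + 625 + 1 + 256 = 1138
1138 → 1⁴ + 1⁴ + 3⁴ + 8⁴ = 1 + 1 + 81 + 4096 = 4179
4179 → 4⁴ + 1⁴ + 7⁴ + 9⁴ = 256 + 1 + 2401 + 6561 = 9219
9219 → 9⁴ + 2⁴ + 1⁴ + 9⁴ = 6561 + 16 + 1 + 6561 = 13139  — 13139 repeats.
That took 10 steps.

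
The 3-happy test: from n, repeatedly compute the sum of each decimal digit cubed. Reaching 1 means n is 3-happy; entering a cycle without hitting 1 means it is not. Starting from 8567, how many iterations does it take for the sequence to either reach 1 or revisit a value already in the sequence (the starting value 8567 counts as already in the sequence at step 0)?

8567 → 8³ + 5³ + 6³ + 7³ = 512 + 125 + 216 + 343 = 1196
1196 → 1³ + 1³ + 9³ + 6³ = 1 + 1 + 729 + 216 = 947
947 → 9³ + 4³ + 7³ = 729 + 64 + 343 = 1136
1136 → 1³ + 1³ + 3³ + 6³ = 1 + 1 + 27 + 216 = 245
245 → 2³ + 4³ + 5³ = 8 + 64 + 125 = 197
197 → 1³ + 9³ + 7³ = 1 + 729 + 343 = 1073
1073 → 1³ + 0³ + 7³ + 3³ = 1 + 0 + 343 + 27 = 371
371 → 3³ + 7³ + 1³ = 27 + 343 + 1 = 371  — 371 repeats.
That took 8 steps.

8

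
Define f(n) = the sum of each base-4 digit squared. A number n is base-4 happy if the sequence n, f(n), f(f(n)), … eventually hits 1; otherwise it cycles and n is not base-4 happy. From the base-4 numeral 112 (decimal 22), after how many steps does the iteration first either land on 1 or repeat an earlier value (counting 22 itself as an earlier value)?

5

22 = (1,1,2)_4 → 6
6 = (1,2)_4 → 5
5 = (1,1)_4 → 2
2 = (2)_4 → 4
4 = (1,0)_4 → 1  — reached 1.
That took 5 steps.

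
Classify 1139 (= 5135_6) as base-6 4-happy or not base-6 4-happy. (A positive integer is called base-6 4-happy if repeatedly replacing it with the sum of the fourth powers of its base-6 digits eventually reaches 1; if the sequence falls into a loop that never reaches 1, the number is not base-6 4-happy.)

not base-6 4-happy

1139 = (5,1,3,5)_6 → 5⁴ + 1⁴ + 3⁴ + 5⁴ = 1332
1332 = (1,0,1,0,0)_6 → 1⁴ + 0⁴ + 1⁴ + 0⁴ + 0⁴ = 2
2 = (2)_6 → 2⁴ = 16
16 = (2,4)_6 → 2⁴ + 4⁴ = 272
272 = (1,1,3,2)_6 → 1⁴ + 1⁴ + 3⁴ + 2⁴ = 99
99 = (2,4,3)_6 → 2⁴ + 4⁴ + 3⁴ = 353
353 = (1,3,4,5)_6 → 1⁴ + 3⁴ + 4⁴ + 5⁴ = 963
963 = (4,2,4,3)_6 → 4⁴ + 2⁴ + 4⁴ + 3⁴ = 609
609 = (2,4,5,3)_6 → 2⁴ + 4⁴ + 5⁴ + 3⁴ = 978
978 = (4,3,1,0)_6 → 4⁴ + 3⁴ + 1⁴ + 0⁴ = 338
338 = (1,3,2,2)_6 → 1⁴ + 3⁴ + 2⁴ + 2⁴ = 114
114 = (3,1,0)_6 → 3⁴ + 1⁴ + 0⁴ = 82
82 = (2,1,4)_6 → 2⁴ + 1⁴ + 4⁴ = 273
273 = (1,1,3,3)_6 → 1⁴ + 1⁴ + 3⁴ + 3⁴ = 164
164 = (4,3,2)_6 → 4⁴ + 3⁴ + 2⁴ = 353  — 353 already seen; the sequence cycles without reaching 1.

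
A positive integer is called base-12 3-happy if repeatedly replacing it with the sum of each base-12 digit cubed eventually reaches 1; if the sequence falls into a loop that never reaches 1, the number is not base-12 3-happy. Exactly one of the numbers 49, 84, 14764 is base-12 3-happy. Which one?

49

49: 49 → 65 → 250 → 1513 → 1217 → 762 → 368 → 736 → 190 → 1028 → 856 → 1520 → 1728 → 1  — reaches 1 (base-12 3-happy)
84: 84 → 343 → 415 → 1351 → 1136 → 1855 → 1344 → 793 → 342 → 288 → 8 → 512 → 755 → 1464 → 1008 → 343  — repeats 343 (not base-12 3-happy)
14764: 14764 → 1008 → 343 → 415 → 1351 → 1136 → 1855 → 1344 → 793 → 342 → 288 → 8 → 512 → 755 → 1464 → 1008  — repeats 1008 (not base-12 3-happy)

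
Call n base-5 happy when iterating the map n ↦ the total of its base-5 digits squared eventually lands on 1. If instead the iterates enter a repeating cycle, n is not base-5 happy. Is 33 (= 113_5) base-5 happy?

base-5 happy

33 = (1,1,3)_5 → 1² + 1² + 3² = 1 + 1 + 9 = 11
11 = (2,1)_5 → 2² + 1² = 4 + 1 = 5
5 = (1,0)_5 → 1² + 0² = 1 + 0 = 1  — reached 1.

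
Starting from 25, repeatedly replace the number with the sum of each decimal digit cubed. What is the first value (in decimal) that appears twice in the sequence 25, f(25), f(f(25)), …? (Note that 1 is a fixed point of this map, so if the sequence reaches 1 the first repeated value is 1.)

25 → 133
133 → 55
55 → 250
250 → 133  — 133 already appeared earlier.

133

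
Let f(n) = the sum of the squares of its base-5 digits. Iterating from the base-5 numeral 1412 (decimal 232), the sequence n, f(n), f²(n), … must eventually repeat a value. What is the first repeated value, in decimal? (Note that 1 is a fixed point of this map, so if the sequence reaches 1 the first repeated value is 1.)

16

232 = (1,4,1,2)_5 → 1² + 4² + 1² + 2² = 1 + 16 + 1 + 4 = 22
22 = (4,2)_5 → 4² + 2² = 16 + 4 = 20
20 = (4,0)_5 → 4² + 0² = 16 + 0 = 16
16 = (3,1)_5 → 3² + 1² = 9 + 1 = 10
10 = (2,0)_5 → 2² + 0² = 4 + 0 = 4
4 = (4)_5 → 4² = 16  — 16 already appeared earlier.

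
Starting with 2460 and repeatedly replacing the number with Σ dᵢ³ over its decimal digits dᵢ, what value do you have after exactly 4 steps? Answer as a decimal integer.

243

2460 → 2³ + 4³ + 6³ + 0³ = 8 + 64 + 216 + 0 = 288
288 → 2³ + 8³ + 8³ = 8 + 512 + 512 = 1032
1032 → 1³ + 0³ + 3³ + 2³ = 1 + 0 + 27 + 8 = 36
36 → 3³ + 6³ = 27 + 216 = 243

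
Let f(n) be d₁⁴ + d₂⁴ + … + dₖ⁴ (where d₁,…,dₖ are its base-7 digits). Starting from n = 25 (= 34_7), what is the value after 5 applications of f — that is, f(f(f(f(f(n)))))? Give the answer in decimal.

25 = (3,4)_7 → 3⁴ + 4⁴ = 81 + 256 = 337
337 = (6,6,1)_7 → 6⁴ + 6⁴ + 1⁴ = 1296 + 1296 + 1 = 2593
2593 = (1,0,3,6,3)_7 → 1⁴ + 0⁴ + 3⁴ + 6⁴ + 3⁴ = 1 + 0 + 81 + 1296 + 81 = 1459
1459 = (4,1,5,3)_7 → 4⁴ + 1⁴ + 5⁴ + 3⁴ = 256 + 1 + 625 + 81 = 963
963 = (2,5,4,4)_7 → 2⁴ + 5⁴ + 4⁴ + 4⁴ = 16 + 625 + 256 + 256 = 1153

1153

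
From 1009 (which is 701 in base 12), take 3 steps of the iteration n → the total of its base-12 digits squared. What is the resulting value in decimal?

65

1009 = (7,0,1)_12 → 50
50 = (4,2)_12 → 20
20 = (1,8)_12 → 65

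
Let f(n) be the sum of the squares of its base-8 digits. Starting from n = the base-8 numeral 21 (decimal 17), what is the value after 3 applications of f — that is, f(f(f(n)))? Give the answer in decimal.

17 = (2,1)_8 → 2² + 1² = 4 + 1 = 5
5 = (5)_8 → 5² = 25
25 = (3,1)_8 → 3² + 1² = 9 + 1 = 10

10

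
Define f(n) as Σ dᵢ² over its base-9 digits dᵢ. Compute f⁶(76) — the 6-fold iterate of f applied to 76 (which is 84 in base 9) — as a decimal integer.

76 = (8,4)_9 → 8² + 4² = 80
80 = (8,8)_9 → 8² + 8² = 128
128 = (1,5,2)_9 → 1² + 5² + 2² = 30
30 = (3,3)_9 → 3² + 3² = 18
18 = (2,0)_9 → 2² + 0² = 4
4 = (4)_9 → 4² = 16

16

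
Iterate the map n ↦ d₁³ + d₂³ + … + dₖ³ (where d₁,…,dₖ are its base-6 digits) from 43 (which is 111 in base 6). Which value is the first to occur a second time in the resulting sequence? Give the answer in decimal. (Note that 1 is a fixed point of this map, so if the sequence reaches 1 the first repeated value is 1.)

1

43 = (1,1,1)_6 → 3
3 = (3)_6 → 27
27 = (4,3)_6 → 91
91 = (2,3,1)_6 → 36
36 = (1,0,0)_6 → 1  — reached the fixed point 1.
1 → 1, so 1 is the first repeated value.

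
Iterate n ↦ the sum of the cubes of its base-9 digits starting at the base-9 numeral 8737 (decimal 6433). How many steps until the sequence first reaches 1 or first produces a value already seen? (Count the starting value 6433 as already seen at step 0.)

6433 = (8,7,3,7)_9 → 8³ + 7³ + 3³ + 7³ = 1225
1225 = (1,6,1,1)_9 → 1³ + 6³ + 1³ + 1³ = 219
219 = (2,6,3)_9 → 2³ + 6³ + 3³ = 251
251 = (3,0,8)_9 → 3³ + 0³ + 8³ = 539
539 = (6,5,8)_9 → 6³ + 5³ + 8³ = 853
853 = (1,1,4,7)_9 → 1³ + 1³ + 4³ + 7³ = 409
409 = (5,0,4)_9 → 5³ + 0³ + 4³ = 189
189 = (2,3,0)_9 → 2³ + 3³ + 0³ = 35
35 = (3,8)_9 → 3³ + 8³ = 539  — 539 repeats.
That took 9 steps.

9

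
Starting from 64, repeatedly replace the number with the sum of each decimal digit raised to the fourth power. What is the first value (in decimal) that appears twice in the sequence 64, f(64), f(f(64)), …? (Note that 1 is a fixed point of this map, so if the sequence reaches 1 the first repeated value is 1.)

64 → 6⁴ + 4⁴ = 1552
1552 → 1⁴ + 5⁴ + 5⁴ + 2⁴ = 1267
1267 → 1⁴ + 2⁴ + 6⁴ + 7⁴ = 3714
3714 → 3⁴ + 7⁴ + 1⁴ + 4⁴ = 2739
2739 → 2⁴ + 7⁴ + 3⁴ + 9⁴ = 9059
9059 → 9⁴ + 0⁴ + 5⁴ + 9⁴ = 13747
13747 → 1⁴ + 3⁴ + 7⁴ + 4⁴ + 7⁴ = 5140
5140 → 5⁴ + 1⁴ + 4⁴ + 0⁴ = 882
882 → 8⁴ + 8⁴ + 2⁴ = 8208
8208 → 8⁴ + 2⁴ + 0⁴ + 8⁴ = 8208  — 8208 already appeared earlier.

8208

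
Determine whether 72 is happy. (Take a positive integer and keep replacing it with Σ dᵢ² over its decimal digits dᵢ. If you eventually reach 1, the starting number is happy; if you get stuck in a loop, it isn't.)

72 → 7² + 2² = 49 + 4 = 53
53 → 5² + 3² = 25 + 9 = 34
34 → 3² + 4² = 9 + 16 = 25
25 → 2² + 5² = 4 + 25 = 29
29 → 2² + 9² = 4 + 81 = 85
85 → 8² + 5² = 64 + 25 = 89
89 → 8² + 9² = 64 + 81 = 145
145 → 1² + 4² + 5² = 1 + 16 + 25 = 42
42 → 4² + 2² = 16 + 4 = 20
20 → 2² + 0² = 4 + 0 = 4
4 → 4² = 16
16 → 1² + 6² = 1 + 36 = 37
37 → 3² + 7² = 9 + 49 = 58
58 → 5² + 8² = 25 + 64 = 89  — 89 already seen; the sequence cycles without reaching 1.

not happy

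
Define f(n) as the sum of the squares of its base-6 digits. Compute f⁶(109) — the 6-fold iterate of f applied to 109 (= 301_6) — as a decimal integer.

20

109 = (3,0,1)_6 → 3² + 0² + 1² = 10
10 = (1,4)_6 → 1² + 4² = 17
17 = (2,5)_6 → 2² + 5² = 29
29 = (4,5)_6 → 4² + 5² = 41
41 = (1,0,5)_6 → 1² + 0² + 5² = 26
26 = (4,2)_6 → 4² + 2² = 20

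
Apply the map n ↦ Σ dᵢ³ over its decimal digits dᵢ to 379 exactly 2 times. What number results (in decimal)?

379 → 3³ + 7³ + 9³ = 1099
1099 → 1³ + 0³ + 9³ + 9³ = 1459

1459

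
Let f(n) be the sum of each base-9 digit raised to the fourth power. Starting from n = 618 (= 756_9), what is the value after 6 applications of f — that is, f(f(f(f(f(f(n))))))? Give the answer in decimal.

1956

618 = (7,5,6)_9 → 4322
4322 = (5,8,3,2)_9 → 4818
4818 = (6,5,4,3)_9 → 2258
2258 = (3,0,7,8)_9 → 6578
6578 = (1,0,0,1,8)_9 → 4098
4098 = (5,5,5,3)_9 → 1956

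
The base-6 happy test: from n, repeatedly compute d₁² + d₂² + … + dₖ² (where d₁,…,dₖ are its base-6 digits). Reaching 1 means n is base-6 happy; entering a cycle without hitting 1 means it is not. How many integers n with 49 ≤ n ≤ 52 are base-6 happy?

1

49: 49 → 6 → 1  (reaches 1)
50: 50 → 9 → 10 → 17 → 29 → 41 → 26 → 20 → 13 → 5 → 25 → 17  (repeats 17)
51: 51 → 14 → 8 → 5 → 25 → 17 → 29 → 41 → 26 → 20 → 13 → 5  (repeats 5)
52: 52 → 21 → 18 → 9 → 10 → 17 → 29 → 41 → 26 → 20 → 13 → 5 → 25 → 17  (repeats 17)
base-6 happy: 49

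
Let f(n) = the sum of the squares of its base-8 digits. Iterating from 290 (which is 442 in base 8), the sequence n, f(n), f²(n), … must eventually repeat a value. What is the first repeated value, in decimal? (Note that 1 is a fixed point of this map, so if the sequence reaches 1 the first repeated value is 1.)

16

290 = (4,4,2)_8 → 4² + 4² + 2² = 36
36 = (4,4)_8 → 4² + 4² = 32
32 = (4,0)_8 → 4² + 0² = 16
16 = (2,0)_8 → 2² + 0² = 4
4 = (4)_8 → 4² = 16  — 16 already appeared earlier.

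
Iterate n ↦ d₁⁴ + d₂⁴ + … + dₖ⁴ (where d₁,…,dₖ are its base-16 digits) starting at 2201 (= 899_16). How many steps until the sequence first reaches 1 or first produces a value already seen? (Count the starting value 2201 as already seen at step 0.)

9

2201 = (8,9,9)_16 → 17218
17218 = (4,3,4,2)_16 → 609
609 = (2,6,1)_16 → 1313
1313 = (5,2,1)_16 → 642
642 = (2,8,2)_16 → 4128
4128 = (1,0,2,0)_16 → 17
17 = (1,1)_16 → 2
2 = (2)_16 → 16
16 = (1,0)_16 → 1  — reached 1.
That took 9 steps.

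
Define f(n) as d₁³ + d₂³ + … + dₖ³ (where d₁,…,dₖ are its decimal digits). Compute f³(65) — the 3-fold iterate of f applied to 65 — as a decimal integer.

737

65 → 6³ + 5³ = 216 + 125 = 341
341 → 3³ + 4³ + 1³ = 27 + 64 + 1 = 92
92 → 9³ + 2³ = 729 + 8 = 737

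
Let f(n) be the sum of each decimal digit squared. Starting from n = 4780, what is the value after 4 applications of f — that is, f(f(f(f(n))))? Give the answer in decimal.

4780 → 4² + 7² + 8² + 0² = 129
129 → 1² + 2² + 9² = 86
86 → 8² + 6² = 100
100 → 1² + 0² + 0² = 1

1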